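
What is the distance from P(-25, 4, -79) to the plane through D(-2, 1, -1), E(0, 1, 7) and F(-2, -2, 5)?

DE = (2, 0, 8) and DF = (0, -3, 6), so a normal is n = DE × DF = (24, -12, -6).
Then n·(-25, 4, -79) - (-54) = -120.
|n| = √(576 + 144 + 36) = 6√21, so the distance is |-120|/(6√21) = 20√21/21.

20/√21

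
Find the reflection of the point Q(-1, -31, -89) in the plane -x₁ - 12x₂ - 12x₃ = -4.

n = (-1, -12, -12), |n|² = 289, n·Q − (-4) = 1445, so t = 1445/289 = 5.
Foot F = Q − 5·n = (4, 29, -29); the reflection is 2F − Q = (9, 89, 31).

(9, 89, 31)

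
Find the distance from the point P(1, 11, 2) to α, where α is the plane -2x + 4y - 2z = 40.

√6/6

Normal vector n = (-2, 4, -2), and n·(1, 11, 2) - 40 = -2.
|n| = √(4 + 16 + 4) = 2√6, so the distance is |-2|/(2√6) = 1/√6.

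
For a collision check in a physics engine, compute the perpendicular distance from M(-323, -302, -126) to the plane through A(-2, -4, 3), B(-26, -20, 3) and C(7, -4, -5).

9

AB = (-24, -16, 0) and AC = (9, 0, -8), so a normal is n = AB × AC = (128, -192, 144).
Then n·(-323, -302, -126) - 944 = -2448.
|n| = √(16384 + 36864 + 20736) = 272, so the distance is |-2448|/272 = 9.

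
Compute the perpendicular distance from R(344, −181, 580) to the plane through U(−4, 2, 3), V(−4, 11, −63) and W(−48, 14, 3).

9

UV = (0, 9, −66) and UW = (−44, 12, 0), so a normal is n = UV × UW = (792, 2904, 396).
Then n·(344, −181, 580) − 3828 = −27324.
|n| = √(627264 + 8433216 + 156816) = 3036, so the distance is |-27324|/3036 = 9.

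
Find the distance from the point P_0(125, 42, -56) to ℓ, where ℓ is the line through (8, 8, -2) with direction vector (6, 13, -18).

Direction vector d = (6, 13, -18).
AP = (117, 34, -54); AP·d = 2116, |AP|² = 17761, |d|² = 529.
distance² = |AP|² − (AP·d)²/|d|² = 17761 − 4477456/529 = 9297, so the distance is 3√1033.

3√1033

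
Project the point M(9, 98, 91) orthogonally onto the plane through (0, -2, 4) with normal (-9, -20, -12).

(-36, -2, 31)

n = (-9, -20, -12), |n|² = 625, and n·M − (-8) = -3125.
t = -3125/625 = -5, so the foot is M − t·n = (9, 98, 91) − (-5)·(-9, -20, -12) = (-36, -2, 31).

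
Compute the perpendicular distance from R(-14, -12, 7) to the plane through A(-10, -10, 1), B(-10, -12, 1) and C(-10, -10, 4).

AB = (0, -2, 0) and AC = (0, 0, 3), so a normal is n = AB × AC = (-6, 0, 0).
Then n·(-14, -12, 7) - 60 = 24.
|n| = √(36 + 0 + 0) = 6, so the distance is |24|/6 = 4.

4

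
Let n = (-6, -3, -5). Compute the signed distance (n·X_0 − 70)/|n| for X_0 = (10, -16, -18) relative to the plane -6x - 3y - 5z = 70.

8/√70

n·X_0 − 70 = 8.
|n| = √70, so the signed distance is 8/√70.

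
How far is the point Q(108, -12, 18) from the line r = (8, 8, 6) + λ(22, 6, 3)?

Direction vector d = (22, 6, 3).
AP = (100, -20, 12); AP·d = 2116, |AP|² = 10544, |d|² = 529.
distance² = |AP|² − (AP·d)²/|d|² = 10544 − 4477456/529 = 2080, so the distance is 4√130.

4√130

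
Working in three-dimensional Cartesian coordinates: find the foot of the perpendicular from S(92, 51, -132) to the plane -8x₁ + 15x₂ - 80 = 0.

The perpendicular from S has direction n = (-8, 15, 0): r = (92, 51, -132) + λ(-8, 15, 0).
Substitute into the plane: n·(S + λn) = 80 gives 29 + 289λ = 80, so λ = 3/17.
Foot = (92, 51, -132) + (3/17)·(-8, 15, 0) = (1540/17, 912/17, -132).

(1540/17, 912/17, -132)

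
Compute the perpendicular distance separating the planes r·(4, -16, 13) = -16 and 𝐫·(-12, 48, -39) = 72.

8/21

Divide the second equation by -3 to match normals: 4x - 16y + 13z = -24.
With common normal n = (4, -16, 13) (|n| = 21), the distance is |(-16) − (-24)|/|n| = 8/21.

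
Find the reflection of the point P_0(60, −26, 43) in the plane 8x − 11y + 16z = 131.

n = (8, −11, 16), |n|² = 441, n·P_0 − 131 = 1323, so t = 1323/441 = 3.
Foot F = P_0 − 3·n = (36, 7, −5); the reflection is 2F − P_0 = (12, 40, −53).

(12, 40, -53)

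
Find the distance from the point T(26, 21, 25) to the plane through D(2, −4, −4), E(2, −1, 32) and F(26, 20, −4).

DE = (0, 3, 36) and DF = (24, 24, 0), so a normal is n = DE × DF = (−864, 864, −72).
Then n·(26, 21, 25) − (−4896) = −1224.
|n| = √(746496 + 746496 + 5184) = 1224, so the distance is |-1224|/1224 = 1.

1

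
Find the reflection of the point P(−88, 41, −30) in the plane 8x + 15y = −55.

(-1464/17, 757/17, -30)

With n = (8, 15, 0), the signed offset is (n·P − (-55))/|n|² = -34/289 = -2/17.
P' = P − 2t·n = (−88, 41, −30) − (-4/17)·(8, 15, 0) = (−1464/17, 757/17, −30).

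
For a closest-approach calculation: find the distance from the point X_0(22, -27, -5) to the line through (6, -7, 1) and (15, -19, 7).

2√57

A direction vector is d = (9, -12, 6).
AP = (16, -20, -6), and AP × d = (-192, -150, -12).
|AP × d|² = 59508 and |d|² = 261, so the distance is √(59508/261) = √228 = 2√57.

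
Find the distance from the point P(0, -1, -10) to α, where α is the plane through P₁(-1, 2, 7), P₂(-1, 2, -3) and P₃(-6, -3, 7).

P₁P₂ = (0, 0, -10) and P₁P₃ = (-5, -5, 0), so a normal is n = P₁P₂ × P₁P₃ = (-50, 50, 0).
Then n·(0, -1, -10) - 150 = -200.
|n| = √(2500 + 2500 + 0) = 50√2, so the distance is |-200|/(50√2) = 2√2.

2√2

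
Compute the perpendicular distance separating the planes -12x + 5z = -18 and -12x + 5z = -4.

Both planes have normal n = (-12, 0, 5), |n| = 13. Any point on the first plane is at distance |(-4) − (-18)|/|n| = 14/13 from the second.

14/13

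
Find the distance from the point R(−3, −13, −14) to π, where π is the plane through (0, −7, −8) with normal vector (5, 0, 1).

The plane has equation n·(r − (0, −7, −8)) = 0, i.e. n·r = -8.
Then n·(−3, −13, −14) − (−8) = −21.
|n| = √(25 + 0 + 1) = √26, so the distance is |-21|/√26 = 21√26/26.

21/√26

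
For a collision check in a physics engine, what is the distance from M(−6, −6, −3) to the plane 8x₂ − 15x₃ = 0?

Normal vector n = (0, 8, −15), and n·(−6, −6, −3) − 0 = −3.
|n| = √(0 + 64 + 225) = 17, so the distance is |-3|/17 = 3/17.

3/17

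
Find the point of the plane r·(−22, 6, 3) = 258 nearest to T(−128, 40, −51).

The perpendicular from T has direction n = (−22, 6, 3): r = (−128, 40, −51) + t(−22, 6, 3).
Substitute into the plane: n·(T + tn) = 258 gives 2903 + 529t = 258, so t = -5.
Foot = (−128, 40, −51) + (-5)·(−22, 6, 3) = (−18, 10, −66).

(-18, 10, -66)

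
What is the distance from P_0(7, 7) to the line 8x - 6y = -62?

38/5

d = |8·7 + (-6)·7 − (-62)| / √(64 + 36) = |76|/10 = 38/5.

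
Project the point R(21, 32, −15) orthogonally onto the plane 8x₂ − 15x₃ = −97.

The perpendicular from R has direction n = (0, 8, −15): r = (21, 32, −15) + λ(0, 8, −15).
Substitute into the plane: n·(R + λn) = -97 gives 481 + 289λ = -97, so λ = -2.
Foot = (21, 32, −15) + (-2)·(0, 8, −15) = (21, 16, 15).

(21, 16, 15)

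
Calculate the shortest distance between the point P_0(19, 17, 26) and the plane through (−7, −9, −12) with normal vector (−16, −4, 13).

26/21

The plane has equation n·(r − (−7, −9, −12)) = 0, i.e. n·r = -8.
d = |(-16)·19 + (-4)·17 + 13·26 − (-8)| / √(256 + 16 + 169) = |-26| / 21 = 26/21.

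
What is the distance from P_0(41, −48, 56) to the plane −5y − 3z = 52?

d = |(-5)·(-48) + (-3)·56 − 52| / √(0 + 25 + 9) = |20| / √34 = 20/√34.

10√34/17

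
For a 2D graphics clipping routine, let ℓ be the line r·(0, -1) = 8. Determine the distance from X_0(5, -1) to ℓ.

The normal to the line is n = (0, -1) with |n| = 1.
|n·X_0 − 8| = |1 − 8| = 7, so the distance is 7/1 = 7.

7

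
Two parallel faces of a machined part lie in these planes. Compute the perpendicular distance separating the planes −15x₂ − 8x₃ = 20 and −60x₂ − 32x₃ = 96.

4/17

Divide the second equation by 4 to match normals: −15x₂ − 8x₃ = 24.
Both planes have normal n = (0, −15, −8), |n| = 17. Any point on the first plane is at distance |24 − 20|/|n| = 4/17 from the second.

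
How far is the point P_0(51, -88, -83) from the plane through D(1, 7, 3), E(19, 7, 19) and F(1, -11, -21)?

2

DE = (18, 0, 16) and DF = (0, -18, -24), so a normal is n = DE × DF = (288, 432, -324).
Then n·(51, -88, -83) - 2340 = 1224.
|n| = √(82944 + 186624 + 104976) = 612, so the distance is |1224|/612 = 2.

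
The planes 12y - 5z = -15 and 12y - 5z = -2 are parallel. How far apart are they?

1

Both planes have normal n = (0, 12, -5), |n| = 13. Any point on the first plane is at distance |(-2) − (-15)|/|n| = 13/13 = 1 from the second.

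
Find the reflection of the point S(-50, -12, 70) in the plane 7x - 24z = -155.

n = (7, 0, -24), |n|² = 625, n·S − (-155) = -1875, so t = -1875/625 = -3.
Foot F = S − (-3)·n = (-29, -12, -2); the reflection is 2F − S = (-8, -12, -74).

(-8, -12, -74)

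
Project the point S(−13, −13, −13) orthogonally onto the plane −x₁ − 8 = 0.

(-8, -13, -13)

n = (−1, 0, 0), |n|² = 1, and n·S − 8 = 5.
t = 5/1 = 5, so the foot is S − t·n = (−13, −13, −13) − 5·(−1, 0, 0) = (−8, −13, −13).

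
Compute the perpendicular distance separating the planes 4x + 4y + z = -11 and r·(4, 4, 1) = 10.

21/√33

Both planes have normal n = (4, 4, 1), |n| = √33. Any point on the first plane is at distance |10 − (-11)|/|n| = 21/√33 = 7√33/11 from the second.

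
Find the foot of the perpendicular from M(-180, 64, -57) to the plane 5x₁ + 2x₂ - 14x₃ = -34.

The perpendicular from M has direction n = (5, 2, -14): r = (-180, 64, -57) + μ(5, 2, -14).
Substitute into the plane: n·(M + μn) = -34 gives 26 + 225μ = -34, so μ = -4/15.
Foot = (-180, 64, -57) + (-4/15)·(5, 2, -14) = (-544/3, 952/15, -799/15).

(-544/3, 952/15, -799/15)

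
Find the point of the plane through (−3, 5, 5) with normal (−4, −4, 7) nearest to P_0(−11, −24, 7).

The perpendicular from P_0 has direction n = (−4, −4, 7): r = (−11, −24, 7) + λ(−4, −4, 7).
Substitute into the plane: n·(P_0 + λn) = 27 gives 189 + 81λ = 27, so λ = -2.
Foot = (−11, −24, 7) + (-2)·(−4, −4, 7) = (−3, −16, −7).

(-3, -16, -7)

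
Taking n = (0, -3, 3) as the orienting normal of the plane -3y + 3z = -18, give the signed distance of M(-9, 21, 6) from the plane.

-9√2/2

n·M − (-18) = -27.
|n| = 3√2, so the signed distance is -9√2/2.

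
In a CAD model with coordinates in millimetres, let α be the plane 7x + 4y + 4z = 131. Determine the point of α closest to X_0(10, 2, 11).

The perpendicular from X_0 has direction n = (7, 4, 4): r = (10, 2, 11) + λ(7, 4, 4).
Substitute into the plane: n·(X_0 + λn) = 131 gives 122 + 81λ = 131, so λ = 1/9.
Foot = (10, 2, 11) + (1/9)·(7, 4, 4) = (97/9, 22/9, 103/9).

(97/9, 22/9, 103/9)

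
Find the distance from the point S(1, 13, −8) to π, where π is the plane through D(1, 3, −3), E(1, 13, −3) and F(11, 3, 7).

DE = (0, 10, 0) and DF = (10, 0, 10), so a normal is n = DE × DF = (100, 0, −100).
Then n·(1, 13, −8) − 400 = 500.
|n| = √(10000 + 0 + 10000) = 100√2, so the distance is |500|/(100√2) = 5/√2.

5√2/2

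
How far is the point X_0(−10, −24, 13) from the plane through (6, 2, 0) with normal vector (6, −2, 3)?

5/7

The plane has equation n·(r − (6, 2, 0)) = 0, i.e. n·r = 32.
d = |6·(-10) + (-2)·(-24) + 3·13 − 32| / √(36 + 4 + 9) = |-5| / 7 = 5/7.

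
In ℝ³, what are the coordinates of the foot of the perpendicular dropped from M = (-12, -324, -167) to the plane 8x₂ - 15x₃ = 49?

n = (0, 8, -15), |n|² = 289, and n·M − 49 = -136.
t = -136/289 = -8/17, so the foot is M − t·n = (-12, -324, -167) − (-8/17)·(0, 8, -15) = (-12, -5444/17, -2959/17).

(-12, -5444/17, -2959/17)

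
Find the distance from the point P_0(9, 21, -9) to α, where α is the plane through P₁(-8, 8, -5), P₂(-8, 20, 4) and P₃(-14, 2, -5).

P₁P₂ = (0, 12, 9) and P₁P₃ = (-6, -6, 0), so a normal is n = P₁P₂ × P₁P₃ = (54, -54, 72).
Then n·(9, 21, -9) - (-1224) = -72.
|n| = √(2916 + 2916 + 5184) = 18√34, so the distance is |-72|/(18√34) = 4/√34.

2√34/17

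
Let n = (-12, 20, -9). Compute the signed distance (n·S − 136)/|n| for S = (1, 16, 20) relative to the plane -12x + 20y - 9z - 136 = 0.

-8/25

n·S − 136 = -8.
|n| = 25, so the signed distance is -8/25.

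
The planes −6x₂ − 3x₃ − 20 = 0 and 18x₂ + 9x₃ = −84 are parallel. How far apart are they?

8√5/15

Divide the second equation by -3 to match normals: −6x₂ − 3x₃ = 28.
With common normal n = (0, −6, −3) (|n| = 3√5), the distance is |20 − 28|/|n| = 8/(3√5) = 8√5/15.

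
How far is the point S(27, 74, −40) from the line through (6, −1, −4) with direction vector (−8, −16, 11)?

3√34

Direction vector d = (−8, −16, 11).
AP = (21, 75, −36); AP·d = -1764, |AP|² = 7362, |d|² = 441.
distance² = |AP|² − (AP·d)²/|d|² = 7362 − 3111696/441 = 306, so the distance is 3√34.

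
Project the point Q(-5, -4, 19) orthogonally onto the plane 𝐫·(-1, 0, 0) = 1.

(-1, -4, 19)

The perpendicular from Q has direction n = (-1, 0, 0): r = (-5, -4, 19) + μ(-1, 0, 0).
Substitute into the plane: n·(Q + μn) = 1 gives 5 + 1μ = 1, so μ = -4.
Foot = (-5, -4, 19) + (-4)·(-1, 0, 0) = (-1, -4, 19).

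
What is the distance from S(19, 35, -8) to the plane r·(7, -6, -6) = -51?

2

Normal vector n = (7, -6, -6), and n·(19, 35, -8) - (-51) = 22.
|n| = √(49 + 36 + 36) = 11, so the distance is |22|/11 = 2.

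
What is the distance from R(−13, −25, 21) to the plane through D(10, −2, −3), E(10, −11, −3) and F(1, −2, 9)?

DE = (0, −9, 0) and DF = (−9, 0, 12), so a normal is n = DE × DF = (−108, 0, −81).
Then n·(−13, −25, 21) − (−837) = 540.
|n| = √(11664 + 0 + 6561) = 135, so the distance is |540|/135 = 4.

4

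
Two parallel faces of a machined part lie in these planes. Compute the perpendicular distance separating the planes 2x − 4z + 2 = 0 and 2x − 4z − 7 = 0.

With common normal n = (2, 0, −4) (|n| = 2√5), the distance is |(-2) − 7|/|n| = 9/(2√5).

9/(2√5)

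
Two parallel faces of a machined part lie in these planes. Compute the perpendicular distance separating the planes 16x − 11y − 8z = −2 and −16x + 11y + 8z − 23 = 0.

Divide the second equation by -1 to match normals: 16x − 11y − 8z = -23.
Both planes have normal n = (16, −11, −8), |n| = 21. Any point on the first plane is at distance |(-23) − (-2)|/|n| = 21/21 = 1 from the second.

1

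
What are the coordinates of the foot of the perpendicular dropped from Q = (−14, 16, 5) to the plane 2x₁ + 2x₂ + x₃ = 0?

(-16, 14, 4)

n = (2, 2, 1), |n|² = 9, and n·Q − 0 = 9.
t = 9/9 = 1, so the foot is Q − t·n = (−14, 16, 5) − 1·(2, 2, 1) = (−16, 14, 4).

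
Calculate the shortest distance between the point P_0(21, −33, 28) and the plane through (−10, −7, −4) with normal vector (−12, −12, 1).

28/17

The plane has equation n·(r − (−10, −7, −4)) = 0, i.e. n·r = 200.
n = (−12, −12, 1); n·P − 200 = -28; |n| = 17; distance = 28/17.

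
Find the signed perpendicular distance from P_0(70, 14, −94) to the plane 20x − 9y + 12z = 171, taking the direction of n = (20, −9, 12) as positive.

-1

n·P_0 − 171 = -25.
|n| = 25, so the signed distance is -25/25 = -1.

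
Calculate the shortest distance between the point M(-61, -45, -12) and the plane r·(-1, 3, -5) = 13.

27√35/35

n = (-1, 3, -5); n·P − 13 = -27; |n| = √35; distance = 27/√35.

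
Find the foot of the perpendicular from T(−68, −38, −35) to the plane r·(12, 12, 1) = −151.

(-20, 10, -31)

n = (12, 12, 1), |n|² = 289, and n·T − (-151) = -1156.
t = -1156/289 = -4, so the foot is T − t·n = (−68, −38, −35) − (-4)·(12, 12, 1) = (−20, 10, −31).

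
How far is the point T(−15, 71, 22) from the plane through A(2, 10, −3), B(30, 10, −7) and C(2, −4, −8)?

AB = (28, 0, −4) and AC = (0, −14, −5), so a normal is n = AB × AC = (−56, 140, −392).
d = |(-56)·(-15) + 140·71 + (-392)·22 − 2464| / √(3136 + 19600 + 153664) = |-308| / 420 = 11/15.

11/15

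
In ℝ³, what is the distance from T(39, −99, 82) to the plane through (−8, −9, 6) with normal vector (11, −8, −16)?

1

The plane has equation n·(r − (−8, −9, 6)) = 0, i.e. n·r = -112.
d = |11·39 + (-8)·(-99) + (-16)·82 − (-112)| / √(121 + 64 + 256) = |21| / 21 = 1.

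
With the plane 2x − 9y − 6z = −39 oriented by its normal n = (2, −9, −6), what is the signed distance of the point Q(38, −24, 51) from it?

25/11

n·Q − (-39) = 25.
|n| = 11, so the signed distance is 25/11.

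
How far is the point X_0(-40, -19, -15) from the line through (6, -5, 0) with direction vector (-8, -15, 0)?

√1381

Direction vector d = (-8, -15, 0).
AP = (-46, -14, -15); AP·d = 578, |AP|² = 2537, |d|² = 289.
distance² = |AP|² − (AP·d)²/|d|² = 2537 − 334084/289 = 1381, so the distance is √1381.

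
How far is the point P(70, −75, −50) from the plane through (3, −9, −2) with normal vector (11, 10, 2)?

19/15

The plane has equation n·(r − (3, −9, −2)) = 0, i.e. n·r = -61.
d = |11·70 + 10·(-75) + 2·(-50) − (-61)| / √(121 + 100 + 4) = |-19| / 15 = 19/15.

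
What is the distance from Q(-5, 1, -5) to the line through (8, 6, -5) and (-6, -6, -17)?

√73

A direction vector is d = (-14, -12, -12).
AP = (-13, -5, 0); AP·d = 242, |AP|² = 194, |d|² = 484.
distance² = |AP|² − (AP·d)²/|d|² = 194 − 58564/484 = 73, so the distance is √73.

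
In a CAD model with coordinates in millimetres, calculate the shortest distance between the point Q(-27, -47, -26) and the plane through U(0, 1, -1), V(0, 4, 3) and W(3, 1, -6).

9√2/5

UV = (0, 3, 4) and UW = (3, 0, -5), so a normal is n = UV × UW = (-15, 12, -9).
n = (-15, 12, -9); n·P − 21 = 54; |n| = 15√2; distance = 54/(15√2) = 9√2/5.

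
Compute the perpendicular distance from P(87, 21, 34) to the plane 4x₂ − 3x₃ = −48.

6

Normal vector n = (0, 4, −3), and n·(87, 21, 34) − (−48) = 30.
|n| = √(0 + 16 + 9) = 5, so the distance is |30|/5 = 6.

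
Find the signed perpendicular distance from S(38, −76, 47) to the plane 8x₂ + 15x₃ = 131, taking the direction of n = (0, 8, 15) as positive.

-2

n·S − 131 = -34.
|n| = 17, so the signed distance is -34/17 = -2.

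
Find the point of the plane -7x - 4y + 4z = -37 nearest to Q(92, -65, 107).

n = (-7, -4, 4), |n|² = 81, and n·Q − (-37) = 81.
t = 81/81 = 1, so the foot is Q − t·n = (92, -65, 107) − 1·(-7, -4, 4) = (99, -61, 103).

(99, -61, 103)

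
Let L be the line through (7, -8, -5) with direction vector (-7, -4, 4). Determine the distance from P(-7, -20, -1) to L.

4√2

Direction vector d = (-7, -4, 4).
AP = (-14, -12, 4); AP·d = 162, |AP|² = 356, |d|² = 81.
distance² = |AP|² − (AP·d)²/|d|² = 356 − 26244/81 = 32, so the distance is 4√2.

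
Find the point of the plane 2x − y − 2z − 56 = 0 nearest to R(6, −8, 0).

The perpendicular from R has direction n = (2, −1, −2): r = (6, −8, 0) + λ(2, −1, −2).
Substitute into the plane: n·(R + λn) = 56 gives 20 + 9λ = 56, so λ = 4.
Foot = (6, −8, 0) + 4·(2, −1, −2) = (14, −12, −8).

(14, -12, -8)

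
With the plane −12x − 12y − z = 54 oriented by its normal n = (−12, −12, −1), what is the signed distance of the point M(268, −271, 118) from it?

-8

n·M − 54 = -136.
|n| = 17, so the signed distance is -136/17 = -8.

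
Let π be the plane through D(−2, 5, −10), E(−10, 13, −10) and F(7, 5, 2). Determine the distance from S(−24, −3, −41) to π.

DE = (−8, 8, 0) and DF = (9, 0, 12), so a normal is n = DE × DF = (96, 96, −72).
d = |96·(-24) + 96·(-3) + (-72)·(-41) − 1008| / √(9216 + 9216 + 5184) = |-648| / (24√41) = 27√41/41.

27/√41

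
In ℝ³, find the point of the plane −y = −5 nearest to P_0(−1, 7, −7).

n = (0, −1, 0), |n|² = 1, and n·P_0 − (-5) = -2.
t = -2/1 = -2, so the foot is P_0 − t·n = (−1, 7, −7) − (-2)·(0, −1, 0) = (−1, 5, −7).

(-1, 5, -7)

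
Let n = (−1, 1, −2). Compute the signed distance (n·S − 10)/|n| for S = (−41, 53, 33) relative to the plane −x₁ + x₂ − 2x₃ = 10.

3√6

n·S − 10 = 18.
|n| = √6, so the signed distance is 3√6.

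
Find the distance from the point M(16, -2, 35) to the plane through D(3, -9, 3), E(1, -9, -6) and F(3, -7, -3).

1

DE = (-2, 0, -9) and DF = (0, 2, -6), so a normal is n = DE × DF = (18, -12, -4).
Then n·(16, -2, 35) - 150 = 22.
|n| = √(324 + 144 + 16) = 22, so the distance is |22|/22 = 1.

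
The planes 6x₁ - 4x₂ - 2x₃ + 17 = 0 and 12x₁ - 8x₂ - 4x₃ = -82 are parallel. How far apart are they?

6√14/7

Divide the second equation by 2 to match normals: 6x₁ - 4x₂ - 2x₃ = -41.
Both planes have normal n = (6, -4, -2), |n| = 2√14. Any point on the first plane is at distance |(-41) − (-17)|/|n| = 24/(2√14) = 6√14/7 from the second.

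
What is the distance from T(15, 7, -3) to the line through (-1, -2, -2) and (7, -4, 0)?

4√11

A direction vector is d = (8, -2, 2).
AP = (16, 9, -1), and AP × d = (16, -40, -104).
|AP × d|² = 12672 and |d|² = 72, so the distance is √(12672/72) = √176 = 4√11.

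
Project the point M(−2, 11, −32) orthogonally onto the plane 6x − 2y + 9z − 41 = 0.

n = (6, −2, 9), |n|² = 121, and n·M − 41 = -363.
t = -363/121 = -3, so the foot is M − t·n = (−2, 11, −32) − (-3)·(6, −2, 9) = (16, 5, −5).

(16, 5, -5)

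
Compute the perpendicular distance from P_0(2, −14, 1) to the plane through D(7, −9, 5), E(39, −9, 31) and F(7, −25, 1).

DE = (32, 0, 26) and DF = (0, −16, −4), so a normal is n = DE × DF = (416, 128, −512).
Then n·(2, −14, 1) − (−800) = −672.
|n| = √(173056 + 16384 + 262144) = 672, so the distance is |-672|/672 = 1.

1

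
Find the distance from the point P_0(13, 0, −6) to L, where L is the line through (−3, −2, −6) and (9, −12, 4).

A direction vector is d = (12, −10, 10).
AP = (16, 2, 0); AP·d = 172, |AP|² = 260, |d|² = 344.
distance² = |AP|² − (AP·d)²/|d|² = 260 − 29584/344 = 174, so the distance is √174.

√174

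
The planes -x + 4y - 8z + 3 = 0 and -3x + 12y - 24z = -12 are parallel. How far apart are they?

Divide the second equation by 3 to match normals: -x + 4y - 8z = -4.
With common normal n = (-1, 4, -8) (|n| = 9), the distance is |(-3) − (-4)|/|n| = 1/9.

1/9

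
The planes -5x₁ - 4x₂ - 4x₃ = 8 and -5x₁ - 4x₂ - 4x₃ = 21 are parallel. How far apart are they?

13√57/57

With common normal n = (-5, -4, -4) (|n| = √57), the distance is |8 − 21|/|n| = 13/√57 = 13√57/57.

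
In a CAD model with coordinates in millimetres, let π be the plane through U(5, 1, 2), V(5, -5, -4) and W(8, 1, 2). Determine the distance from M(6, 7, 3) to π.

UV = (0, -6, -6) and UW = (3, 0, 0), so a normal is n = UV × UW = (0, -18, 18).
Then n·(6, 7, 3) - 18 = -90.
|n| = √(0 + 324 + 324) = 18√2, so the distance is |-90|/(18√2) = 5√2/2.

5√2/2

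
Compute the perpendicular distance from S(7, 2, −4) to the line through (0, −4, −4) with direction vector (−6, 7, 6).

Direction vector d = (−6, 7, 6).
AP = (7, 6, 0); AP·d = 0, |AP|² = 85, |d|² = 121.
distance² = |AP|² − (AP·d)²/|d|² = 85 − 0/121 = 85, so the distance is √85.

√85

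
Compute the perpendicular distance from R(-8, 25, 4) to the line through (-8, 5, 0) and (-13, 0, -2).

A direction vector is d = (-5, -5, -2).
AP = (0, 20, 4); AP·d = -108, |AP|² = 416, |d|² = 54.
distance² = |AP|² − (AP·d)²/|d|² = 416 − 11664/54 = 200, so the distance is 10√2.

10√2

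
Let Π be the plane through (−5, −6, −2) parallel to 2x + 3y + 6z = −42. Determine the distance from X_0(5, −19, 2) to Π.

Parallel planes share the normal n = (2, 3, 6); since (−5, −6, −2) lies on the plane, its equation is 2x + 3y + 6z = -40.
Then n·(5, −19, 2) − (−40) = 5.
|n| = √(4 + 9 + 36) = 7, so the distance is |5|/7 = 5/7.

5/7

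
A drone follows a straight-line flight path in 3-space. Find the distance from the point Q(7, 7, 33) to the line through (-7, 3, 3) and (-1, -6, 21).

A direction vector is d = (6, -9, 18).
AP = (14, 4, 30); AP·d = 588, |AP|² = 1112, |d|² = 441.
distance² = |AP|² − (AP·d)²/|d|² = 1112 − 345744/441 = 328, so the distance is 2√82.

2√82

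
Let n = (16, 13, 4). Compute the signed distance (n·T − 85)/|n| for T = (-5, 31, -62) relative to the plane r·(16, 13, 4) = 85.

-10/21

n·T − 85 = -10.
|n| = 21, so the signed distance is -10/21.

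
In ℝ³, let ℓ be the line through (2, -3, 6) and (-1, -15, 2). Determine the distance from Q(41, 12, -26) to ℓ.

A direction vector is d = (-3, -12, -4).
AP = (39, 15, -32); AP·d = -169, |AP|² = 2770, |d|² = 169.
distance² = |AP|² − (AP·d)²/|d|² = 2770 − 28561/169 = 2601, so the distance is 51.

51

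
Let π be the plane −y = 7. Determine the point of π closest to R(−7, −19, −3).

(-7, -7, -3)

n = (0, −1, 0), |n|² = 1, and n·R − 7 = 12.
t = 12/1 = 12, so the foot is R − t·n = (−7, −19, −3) − 12·(0, −1, 0) = (−7, −7, −3).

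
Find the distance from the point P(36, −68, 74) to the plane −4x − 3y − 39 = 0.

n = (−4, −3, 0); n·P − 39 = 21; |n| = 5; distance = 21/5.

21/5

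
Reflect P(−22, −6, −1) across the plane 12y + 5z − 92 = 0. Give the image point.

n = (0, 12, 5), |n|² = 169, n·P − 92 = -169, so t = -169/169 = -1.
Foot F = P − (-1)·n = (−22, 6, 4); the reflection is 2F − P = (−22, 18, 9).

(-22, 18, 9)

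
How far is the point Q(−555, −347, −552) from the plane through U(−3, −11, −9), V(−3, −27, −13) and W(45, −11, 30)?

8

UV = (0, −16, −4) and UW = (48, 0, 39), so a normal is n = UV × UW = (−624, −192, 768).
Then n·(−555, −347, −552) − (−2928) = −8064.
|n| = √(389376 + 36864 + 589824) = 1008, so the distance is |-8064|/1008 = 8.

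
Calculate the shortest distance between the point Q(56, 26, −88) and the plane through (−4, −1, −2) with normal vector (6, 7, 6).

3

The plane has equation n·(r − (−4, −1, −2)) = 0, i.e. n·r = -43.
d = |6·56 + 7·26 + 6·(-88) − (-43)| / √(36 + 49 + 36) = |33| / 11 = 3.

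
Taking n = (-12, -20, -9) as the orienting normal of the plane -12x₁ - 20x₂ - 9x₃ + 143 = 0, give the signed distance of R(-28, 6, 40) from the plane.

-1/25

n·R − (-143) = -1.
|n| = 25, so the signed distance is -1/25.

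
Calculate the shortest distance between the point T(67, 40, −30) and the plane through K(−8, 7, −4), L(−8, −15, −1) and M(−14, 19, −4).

KL = (0, −22, 3) and KM = (−6, 12, 0), so a normal is n = KL × KM = (−36, −18, −132).
d = |(-36)·67 + (-18)·40 + (-132)·(-30) − 690| / √(1296 + 324 + 17424) = |138| / 138 = 1.

1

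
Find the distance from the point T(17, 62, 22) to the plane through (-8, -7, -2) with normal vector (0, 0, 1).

24

The plane has equation n·(r − (-8, -7, -2)) = 0, i.e. n·r = -2.
Then n·(17, 62, 22) - (-2) = 24.
|n| = √(0 + 0 + 1) = 1, so the distance is |24|/1 = 24.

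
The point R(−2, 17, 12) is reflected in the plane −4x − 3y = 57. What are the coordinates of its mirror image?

With n = (−4, −3, 0), the signed offset is (n·R − 57)/|n|² = -100/25 = -4.
R' = R − 2t·n = (−2, 17, 12) − (-8)·(−4, −3, 0) = (−34, −7, 12).

(-34, -7, 12)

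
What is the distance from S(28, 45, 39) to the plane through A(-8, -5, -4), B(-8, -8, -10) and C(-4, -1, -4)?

5

AB = (0, -3, -6) and AC = (4, 4, 0), so a normal is n = AB × AC = (24, -24, 12).
Then n·(28, 45, 39) - (-120) = 180.
|n| = √(576 + 576 + 144) = 36, so the distance is |180|/36 = 5.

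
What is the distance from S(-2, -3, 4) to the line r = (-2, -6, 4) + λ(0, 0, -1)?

Direction vector d = (0, 0, -1).
AP = (0, 3, 0), and AP × d = (-3, 0, 0).
|AP × d|² = 9 and |d|² = 1, so the distance is √9 = 3.

3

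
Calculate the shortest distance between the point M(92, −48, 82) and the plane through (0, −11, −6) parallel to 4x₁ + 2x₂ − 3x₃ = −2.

Parallel planes share the normal n = (4, 2, −3); since (0, −11, −6) lies on the plane, its equation is 4x₁ + 2x₂ − 3x₃ = -4.
Then n·(92, −48, 82) − (−4) = 30.
|n| = √(16 + 4 + 9) = √29, so the distance is |30|/√29 = 30√29/29.

30√29/29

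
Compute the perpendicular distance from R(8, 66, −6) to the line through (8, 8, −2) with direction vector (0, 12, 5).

26

Direction vector d = (0, 12, 5).
AP = (0, 58, −4), and AP × d = (338, 0, 0).
|AP × d|² = 114244 and |d|² = 169, so the distance is √(114244/169) = √676 = 26.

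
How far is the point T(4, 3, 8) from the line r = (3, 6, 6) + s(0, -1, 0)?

Direction vector d = (0, -1, 0).
AP = (1, -3, 2); AP·d = 3, |AP|² = 14, |d|² = 1.
distance² = |AP|² − (AP·d)²/|d|² = 14 − 9/1 = 5, so the distance is √5.

√5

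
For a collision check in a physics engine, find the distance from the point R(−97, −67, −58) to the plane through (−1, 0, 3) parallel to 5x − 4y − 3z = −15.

Parallel planes share the normal n = (5, −4, −3); since (−1, 0, 3) lies on the plane, its equation is 5x − 4y − 3z = -14.
Then n·(−97, −67, −58) − (−14) = −29.
|n| = √(25 + 16 + 9) = 5√2, so the distance is |-29|/(5√2) = 29/(5√2).

29/(5√2)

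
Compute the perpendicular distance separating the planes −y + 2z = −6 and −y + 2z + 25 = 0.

Both planes have normal n = (0, −1, 2), |n| = √5. Any point on the first plane is at distance |(-25) − (-6)|/|n| = 19/√5 from the second.

19/√5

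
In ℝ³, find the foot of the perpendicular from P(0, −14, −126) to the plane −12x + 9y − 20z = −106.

n = (−12, 9, −20), |n|² = 625, and n·P − (-106) = 2500.
t = 2500/625 = 4, so the foot is P − t·n = (0, −14, −126) − 4·(−12, 9, −20) = (48, −50, −46).

(48, -50, -46)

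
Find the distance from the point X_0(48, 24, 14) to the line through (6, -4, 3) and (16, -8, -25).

√2669

A direction vector is d = (10, -4, -28).
AP = (42, 28, 11), and AP × d = (-740, 1286, -448).
|AP × d|² = 2402100 and |d|² = 900, so the distance is √(2402100/900) = √2669.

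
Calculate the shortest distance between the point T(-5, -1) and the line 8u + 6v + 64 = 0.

9/5

d = |8·(-5) + 6·(-1) − (-64)| / √(64 + 36) = |18|/10 = 9/5.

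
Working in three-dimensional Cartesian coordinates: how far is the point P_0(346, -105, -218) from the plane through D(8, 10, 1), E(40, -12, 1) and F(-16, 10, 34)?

6

DE = (32, -22, 0) and DF = (-24, 0, 33), so a normal is n = DE × DF = (-726, -1056, -528).
Then n·(346, -105, -218) - (-16896) = -8316.
|n| = √(527076 + 1115136 + 278784) = 1386, so the distance is |-8316|/1386 = 6.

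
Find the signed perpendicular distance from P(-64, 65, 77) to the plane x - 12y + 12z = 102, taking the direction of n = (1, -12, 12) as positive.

-22/17

n·P − 102 = -22.
|n| = 17, so the signed distance is -22/17.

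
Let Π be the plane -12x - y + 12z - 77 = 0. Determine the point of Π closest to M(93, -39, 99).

(1605/17, -661/17, 1659/17)

The perpendicular from M has direction n = (-12, -1, 12): r = (93, -39, 99) + μ(-12, -1, 12).
Substitute into the plane: n·(M + μn) = 77 gives 111 + 289μ = 77, so μ = -2/17.
Foot = (93, -39, 99) + (-2/17)·(-12, -1, 12) = (1605/17, -661/17, 1659/17).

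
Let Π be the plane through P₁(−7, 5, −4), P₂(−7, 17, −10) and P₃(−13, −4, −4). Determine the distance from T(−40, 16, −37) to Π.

P₁P₂ = (0, 12, −6) and P₁P₃ = (−6, −9, 0), so a normal is n = P₁P₂ × P₁P₃ = (−54, 36, 72).
Then n·(−40, 16, −37) − 270 = −198.
|n| = √(2916 + 1296 + 5184) = 18√29, so the distance is |-198|/(18√29) = 11/√29.

11/√29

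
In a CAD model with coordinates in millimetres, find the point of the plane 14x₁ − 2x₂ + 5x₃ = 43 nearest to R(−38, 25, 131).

The perpendicular from R has direction n = (14, −2, 5): r = (−38, 25, 131) + λ(14, −2, 5).
Substitute into the plane: n·(R + λn) = 43 gives 73 + 225λ = 43, so λ = -2/15.
Foot = (−38, 25, 131) + (-2/15)·(14, −2, 5) = (−598/15, 379/15, 391/3).

(-598/15, 379/15, 391/3)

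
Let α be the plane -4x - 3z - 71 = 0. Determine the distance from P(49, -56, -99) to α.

d = |(-4)·49 + (-3)·(-99) − 71| / √(16 + 0 + 9) = |30| / 5 = 6.

6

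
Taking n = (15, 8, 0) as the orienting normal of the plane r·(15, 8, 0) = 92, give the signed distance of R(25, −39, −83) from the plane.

n·R − 92 = -29.
|n| = 17, so the signed distance is -29/17.

-29/17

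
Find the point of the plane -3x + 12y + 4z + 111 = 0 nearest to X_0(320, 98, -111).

The perpendicular from X_0 has direction n = (-3, 12, 4): r = (320, 98, -111) + t(-3, 12, 4).
Substitute into the plane: n·(X_0 + tn) = -111 gives -228 + 169t = -111, so t = 9/13.
Foot = (320, 98, -111) + (9/13)·(-3, 12, 4) = (4133/13, 1382/13, -1407/13).

(4133/13, 1382/13, -1407/13)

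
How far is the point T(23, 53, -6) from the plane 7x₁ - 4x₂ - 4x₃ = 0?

d = |7·23 + (-4)·53 + (-4)·(-6) − 0| / √(49 + 16 + 16) = |-27| / 9 = 3.

3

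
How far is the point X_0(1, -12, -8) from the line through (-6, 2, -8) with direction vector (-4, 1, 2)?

√161

Direction vector d = (-4, 1, 2).
AP = (7, -14, 0); AP·d = -42, |AP|² = 245, |d|² = 21.
distance² = |AP|² − (AP·d)²/|d|² = 245 − 1764/21 = 161, so the distance is √161.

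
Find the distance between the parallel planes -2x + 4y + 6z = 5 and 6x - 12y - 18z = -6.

3√14/28

Divide the second equation by -3 to match normals: -2x + 4y + 6z = 2.
Both planes have normal n = (-2, 4, 6), |n| = 2√14. Any point on the first plane is at distance |2 − 5|/|n| = 3/(2√14) from the second.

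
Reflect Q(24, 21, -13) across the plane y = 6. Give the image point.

(24, -9, -13)

With n = (0, 1, 0), the signed offset is (n·Q − 6)/|n|² = 15/1 = 15.
Q' = Q − 2t·n = (24, 21, -13) − 30·(0, 1, 0) = (24, -9, -13).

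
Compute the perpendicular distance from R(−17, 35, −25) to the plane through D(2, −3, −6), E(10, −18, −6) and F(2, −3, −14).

DE = (8, −15, 0) and DF = (0, 0, −8), so a normal is n = DE × DF = (120, 64, 0).
Then n·(−17, 35, −25) − 48 = 152.
|n| = √(14400 + 4096 + 0) = 136, so the distance is |152|/136 = 19/17.

19/17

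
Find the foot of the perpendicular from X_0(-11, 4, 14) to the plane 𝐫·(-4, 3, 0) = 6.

n = (-4, 3, 0), |n|² = 25, and n·X_0 − 6 = 50.
t = 50/25 = 2, so the foot is X_0 − t·n = (-11, 4, 14) − 2·(-4, 3, 0) = (-3, -2, 14).

(-3, -2, 14)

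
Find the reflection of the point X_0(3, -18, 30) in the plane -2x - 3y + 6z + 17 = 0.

n = (-2, -3, 6), |n|² = 49, n·X_0 − (-17) = 245, so t = 245/49 = 5.
Foot F = X_0 − 5·n = (13, -3, 0); the reflection is 2F − X_0 = (23, 12, -30).

(23, 12, -30)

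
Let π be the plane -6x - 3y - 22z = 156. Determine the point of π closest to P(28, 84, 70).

The perpendicular from P has direction n = (-6, -3, -22): r = (28, 84, 70) + t(-6, -3, -22).
Substitute into the plane: n·(P + tn) = 156 gives -1960 + 529t = 156, so t = 4.
Foot = (28, 84, 70) + 4·(-6, -3, -22) = (4, 72, -18).

(4, 72, -18)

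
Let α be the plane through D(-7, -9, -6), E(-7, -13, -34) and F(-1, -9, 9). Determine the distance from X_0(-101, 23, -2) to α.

DE = (0, -4, -28) and DF = (6, 0, 15), so a normal is n = DE × DF = (-60, -168, 24).
Then n·(-101, 23, -2) - 1788 = 360.
|n| = √(3600 + 28224 + 576) = 180, so the distance is |360|/180 = 2.

2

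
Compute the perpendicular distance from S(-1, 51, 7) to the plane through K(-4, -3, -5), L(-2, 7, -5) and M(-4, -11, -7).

9/√42

KL = (2, 10, 0) and KM = (0, -8, -2), so a normal is n = KL × KM = (-20, 4, -16).
Then n·(-1, 51, 7) - 148 = -36.
|n| = √(400 + 16 + 256) = 4√42, so the distance is |-36|/(4√42) = 3√42/14.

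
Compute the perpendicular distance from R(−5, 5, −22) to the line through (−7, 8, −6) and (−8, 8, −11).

A direction vector is d = (−1, 0, −5).
AP = (2, −3, −16); AP·d = 78, |AP|² = 269, |d|² = 26.
distance² = |AP|² − (AP·d)²/|d|² = 269 − 6084/26 = 35, so the distance is √35.

√35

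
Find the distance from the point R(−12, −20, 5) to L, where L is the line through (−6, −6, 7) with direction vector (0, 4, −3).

Direction vector d = (0, 4, −3).
AP = (−6, −14, −2); AP·d = -50, |AP|² = 236, |d|² = 25.
distance² = |AP|² − (AP·d)²/|d|² = 236 − 2500/25 = 136, so the distance is 2√34.

2√34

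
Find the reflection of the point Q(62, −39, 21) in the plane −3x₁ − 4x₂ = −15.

With n = (−3, −4, 0), the signed offset is (n·Q − (-15))/|n|² = -15/25 = -3/5.
Q' = Q − 2t·n = (62, −39, 21) − (-6/5)·(−3, −4, 0) = (292/5, −219/5, 21).

(292/5, -219/5, 21)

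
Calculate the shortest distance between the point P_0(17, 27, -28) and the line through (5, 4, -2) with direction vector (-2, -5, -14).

2√281

Direction vector d = (-2, -5, -14).
AP = (12, 23, -26), and AP × d = (-452, 220, -14).
|AP × d|² = 252900 and |d|² = 225, so the distance is √(252900/225) = √1124 = 2√281.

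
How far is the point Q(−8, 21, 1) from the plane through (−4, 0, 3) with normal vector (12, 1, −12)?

The plane has equation n·(r − (−4, 0, 3)) = 0, i.e. n·r = -84.
n = (12, 1, −12); n·P − (-84) = -3; |n| = 17; distance = 3/17.

3/17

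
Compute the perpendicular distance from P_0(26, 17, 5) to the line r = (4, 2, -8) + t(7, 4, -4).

Direction vector d = (7, 4, -4).
AP = (22, 15, 13); AP·d = 162, |AP|² = 878, |d|² = 81.
distance² = |AP|² − (AP·d)²/|d|² = 878 − 26244/81 = 554, so the distance is √554.

√554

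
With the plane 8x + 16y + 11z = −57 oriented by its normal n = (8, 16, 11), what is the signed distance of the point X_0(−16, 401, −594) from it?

-9

n·X_0 − (-57) = -189.
|n| = 21, so the signed distance is -189/21 = -9.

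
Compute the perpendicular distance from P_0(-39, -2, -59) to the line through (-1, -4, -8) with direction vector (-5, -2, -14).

√449

Direction vector d = (-5, -2, -14).
AP = (-38, 2, -51), and AP × d = (-130, -277, 86).
|AP × d|² = 101025 and |d|² = 225, so the distance is √(101025/225) = √449.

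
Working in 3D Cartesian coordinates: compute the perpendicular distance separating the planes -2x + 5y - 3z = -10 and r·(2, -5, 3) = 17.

7/√38

Divide the second equation by -1 to match normals: -2x + 5y - 3z = -17.
With common normal n = (-2, 5, -3) (|n| = √38), the distance is |(-10) − (-17)|/|n| = 7/√38.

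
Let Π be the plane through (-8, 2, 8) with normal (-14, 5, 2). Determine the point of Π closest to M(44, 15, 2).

n = (-14, 5, 2), |n|² = 225, and n·M − 138 = -675.
t = -675/225 = -3, so the foot is M − t·n = (44, 15, 2) − (-3)·(-14, 5, 2) = (2, 30, 8).

(2, 30, 8)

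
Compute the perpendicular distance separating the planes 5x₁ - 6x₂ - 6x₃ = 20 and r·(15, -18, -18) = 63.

1/√97

Divide the second equation by 3 to match normals: 5x₁ - 6x₂ - 6x₃ = 21.
Both planes have normal n = (5, -6, -6), |n| = √97. Any point on the first plane is at distance |21 − 20|/|n| = 1/√97 from the second.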